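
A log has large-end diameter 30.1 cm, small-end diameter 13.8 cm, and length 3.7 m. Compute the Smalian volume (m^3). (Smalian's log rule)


Smalian: V = (A1 + A2)/2 * L,  A = pi*(D/200)^2
A1 = pi*(30.1/200)^2 = 0.071158 m^2
A2 = pi*(13.8/200)^2 = 0.014957 m^2
V = (0.071158+0.014957)/2*3.7 = 0.1593 m^3

0.1593


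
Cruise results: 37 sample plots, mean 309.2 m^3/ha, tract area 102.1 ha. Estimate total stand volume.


Formula: Total Volume = Mean Volume per ha * Total Area
Total Volume = 309.2 m^3/ha * 102.1 ha
Total Volume = 31569 m^3

31569


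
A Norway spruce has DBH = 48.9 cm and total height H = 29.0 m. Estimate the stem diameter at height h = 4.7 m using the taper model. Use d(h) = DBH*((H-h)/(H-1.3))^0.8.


Taper: d(h) = DBH * ((H - h) / (H - 1.3))^0.8
Numerator = H - h = 29.0 - 4.7 = 24.3 m
Denominator = H - 1.3 = 29.0 - 1.3 = 27.7 m
Ratio = 24.3 / 27.7 = 0.87726
d = 48.9 * 0.87726^0.8 = 44.0 cm

44.0


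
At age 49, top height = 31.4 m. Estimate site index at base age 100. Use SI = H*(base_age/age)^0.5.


Formula: SI = H_dom * (base_age / age)^0.5
Age ratio = 100 / 49 = 2.04082
sqrt(age_ratio) = 1.42857
SI = 31.4 * 1.42857 = 44.9 m

44.9


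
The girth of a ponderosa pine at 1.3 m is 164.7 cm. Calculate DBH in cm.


Formula: DBH = C / pi
DBH = 164.7 / pi
pi = 3.14159...
DBH = 52.4 cm

52.4


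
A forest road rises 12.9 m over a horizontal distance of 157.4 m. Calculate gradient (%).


Formula: Gradient = rise / run * 100
Gradient = 12.9 / 157.4 * 100 = 8.2%

8.2


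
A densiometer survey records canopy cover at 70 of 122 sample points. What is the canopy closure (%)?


Formula: Canopy closure = covered points / total points * 100
Closure = 70 / 122 * 100
Closure = 0.5738 * 100 = 57.4%

57.4


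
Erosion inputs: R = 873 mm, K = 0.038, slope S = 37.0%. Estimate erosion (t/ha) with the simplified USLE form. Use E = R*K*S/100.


Formula: E = R * K * S / 100  (simplified USLE)
R * K = 873 * 0.038 = 33.174
E = 33.174 * 37.0 / 100 = 12.27 t/ha

12.27


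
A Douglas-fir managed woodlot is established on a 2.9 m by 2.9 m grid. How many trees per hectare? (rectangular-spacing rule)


Formula: TPH = 10000 m^2/ha / (spacing_x * spacing_y)
Area per tree = 2.9 m * 2.9 m = 8.41 m^2
TPH = 10000 / 8.41 = 1189 trees/ha

1189


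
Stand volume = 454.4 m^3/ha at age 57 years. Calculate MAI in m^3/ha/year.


Formula: MAI = Total Volume / Stand Age
MAI = 454.4 m^3/ha / 57 years
MAI = 7.97 m^3/ha/year

7.97


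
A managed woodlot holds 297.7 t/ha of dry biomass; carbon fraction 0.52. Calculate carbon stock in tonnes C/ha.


Formula: Carbon Stock = Biomass * Carbon Fraction
C = 297.7 t/ha * 0.52
C = 154.8 t C/ha

154.8


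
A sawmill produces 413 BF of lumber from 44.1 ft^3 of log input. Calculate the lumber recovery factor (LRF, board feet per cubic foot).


Formula: LRF = Lumber Output (BF) / Log Input (ft^3)
LRF = 413 BF / 44.1 ft^3
LRF = 9.37 BF/ft^3

9.37


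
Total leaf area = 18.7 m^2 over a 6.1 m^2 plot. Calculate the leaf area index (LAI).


Formula: LAI = total leaf area / ground area  (dimensionless)
LAI = 18.7 m^2 / 6.1 m^2
LAI = 3.07

3.07


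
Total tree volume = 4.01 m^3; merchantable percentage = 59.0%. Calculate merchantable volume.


Formula: MV = V_total * (merchantable_pct / 100)
Merchantable fraction = 59.0% / 100 = 0.59
MV = 4.01 m^3 * 0.59 = 2.366 m^3

2.366


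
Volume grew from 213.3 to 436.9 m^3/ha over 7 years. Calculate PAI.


Formula: PAI = (V_T2 - V_T1) / (T2 - T1)
Volume increment = 436.9 - 213.3 = 223.6 m^3/ha
PAI = 223.6 / 7 = 31.94 m^3/ha/year

31.94


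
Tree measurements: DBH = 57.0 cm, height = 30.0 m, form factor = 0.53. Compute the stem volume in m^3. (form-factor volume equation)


Formula: V = pi * (DBH/200)^2 * H * ff
Radius = DBH/200 = 57.0/200 = 0.285 m
Radius^2 = 0.285^2 = 0.081225 m^2
V = pi * 0.081225 * 30.0 * 0.53
V = 4.057 m^3

4.057


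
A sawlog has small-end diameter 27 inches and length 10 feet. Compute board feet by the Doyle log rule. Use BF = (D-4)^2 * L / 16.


Doyle: BF = (D - 4)^2 * L / 16
Adjusted diameter = 27 - 4 = 23 in
(D-4)^2 = 23^2 = 529
BF = 529 * 10 / 16 = 331 BF

331


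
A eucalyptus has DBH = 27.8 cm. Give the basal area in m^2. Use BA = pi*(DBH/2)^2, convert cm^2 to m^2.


Formula: BA = pi * (DBH/2)^2 / 10000  (cm^2 to m^2)
Radius = DBH/2 = 27.8/2 = 13.9 cm
BA = pi * 13.9^2 / 10000
   = 606.9871 cm^2 / 10000
   = 0.0607 m^2

0.0607


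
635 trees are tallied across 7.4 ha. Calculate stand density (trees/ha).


Formula: Stand Density = N_trees / Area_ha
Density = 635 trees / 7.4 ha
Density = 86 trees/ha

86


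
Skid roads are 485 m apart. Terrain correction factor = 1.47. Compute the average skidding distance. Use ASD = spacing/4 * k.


Formula: ASD = (spacing / 4) * correction
Uncorrected distance = spacing / 4 = 485 / 4 = 121.25 m
ASD = 121.25 * 1.47 = 178 m

178


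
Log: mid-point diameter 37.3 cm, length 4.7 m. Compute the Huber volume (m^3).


Huber: V = Am * L,  Am = pi*(Dm/200)^2
Am = pi*(37.3/200)^2 = 0.109272 m^2
V = 0.109272*4.7 = 0.5136 m^3

0.5136


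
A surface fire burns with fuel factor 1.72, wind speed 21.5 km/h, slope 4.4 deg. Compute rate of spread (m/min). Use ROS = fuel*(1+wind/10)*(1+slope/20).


Formula: ROS = fuel * (1 + wind/10) * (1 + slope/20)
Wind factor = 1 + 21.5/10 = 3.15
Slope factor = 1 + 4.4/20 = 1.22
ROS = 1.72 * 3.15 * 1.22 = 6.61 m/min

6.61


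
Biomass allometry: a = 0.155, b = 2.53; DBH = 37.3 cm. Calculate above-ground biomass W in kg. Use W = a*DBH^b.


Formula: W = a * DBH^b  (allometric power law)
DBH^b = 37.3^2.53 = 9471.5999
W = 0.155 * 9471.5999 = 1468.1 kg

1468.1


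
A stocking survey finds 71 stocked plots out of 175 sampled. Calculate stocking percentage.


Formula: Stocking % = stocked plots / total plots * 100
Stocking = 71 / 175 * 100
Stocking = 0.4057 * 100 = 40.6%

40.6


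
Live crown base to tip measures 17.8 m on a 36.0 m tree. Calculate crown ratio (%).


Formula: Crown Ratio = (Crown Length / Total Height) * 100
CR = (17.8 m / 36.0 m) * 100
CR = 0.4944 * 100 = 49.4%

49.4


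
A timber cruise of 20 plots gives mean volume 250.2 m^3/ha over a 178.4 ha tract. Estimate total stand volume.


Formula: Total Volume = Mean Volume per ha * Total Area
Total Volume = 250.2 m^3/ha * 178.4 ha
Total Volume = 44636 m^3

44636


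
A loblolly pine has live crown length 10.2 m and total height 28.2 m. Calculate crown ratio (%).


Formula: Crown Ratio = (Crown Length / Total Height) * 100
CR = (10.2 m / 28.2 m) * 100
CR = 0.3617 * 100 = 36.2%

36.2


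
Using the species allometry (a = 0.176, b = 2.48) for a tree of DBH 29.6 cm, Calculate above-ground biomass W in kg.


Formula: W = a * DBH^b  (allometric power law)
DBH^b = 29.6^2.48 = 4454.546
W = 0.176 * 4454.546 = 784.0 kg

784.0


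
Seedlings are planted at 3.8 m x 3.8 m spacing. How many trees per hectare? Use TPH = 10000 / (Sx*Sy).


Formula: TPH = 10000 m^2/ha / (spacing_x * spacing_y)
Area per tree = 3.8 m * 3.8 m = 14.44 m^2
TPH = 10000 / 14.44 = 693 trees/ha

693


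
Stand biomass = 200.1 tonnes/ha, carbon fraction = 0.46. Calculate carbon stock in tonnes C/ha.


Formula: Carbon Stock = Biomass * Carbon Fraction
C = 200.1 t/ha * 0.46
C = 92.0 t C/ha

92.0


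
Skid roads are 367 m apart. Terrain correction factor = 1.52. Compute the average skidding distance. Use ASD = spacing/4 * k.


Formula: ASD = (spacing / 4) * correction
Uncorrected distance = spacing / 4 = 367 / 4 = 91.75 m
ASD = 91.75 * 1.52 = 139 m

139


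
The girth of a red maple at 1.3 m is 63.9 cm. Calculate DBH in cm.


Formula: DBH = C / pi
DBH = 63.9 / pi
pi = 3.14159...
DBH = 20.3 cm

20.3


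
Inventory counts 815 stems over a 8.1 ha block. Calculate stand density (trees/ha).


Formula: Stand Density = N_trees / Area_ha
Density = 815 trees / 8.1 ha
Density = 101 trees/ha

101


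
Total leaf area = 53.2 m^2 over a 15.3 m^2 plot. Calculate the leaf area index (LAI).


Formula: LAI = total leaf area / ground area  (dimensionless)
LAI = 53.2 m^2 / 15.3 m^2
LAI = 3.48

3.48


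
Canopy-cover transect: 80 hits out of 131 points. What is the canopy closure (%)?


Formula: Canopy closure = covered points / total points * 100
Closure = 80 / 131 * 100
Closure = 0.6107 * 100 = 61.1%

61.1


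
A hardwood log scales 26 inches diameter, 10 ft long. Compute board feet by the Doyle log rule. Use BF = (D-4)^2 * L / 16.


Doyle: BF = (D - 4)^2 * L / 16
Adjusted diameter = 26 - 4 = 22 in
(D-4)^2 = 22^2 = 484
BF = 484 * 10 / 16 = 303 BF

303


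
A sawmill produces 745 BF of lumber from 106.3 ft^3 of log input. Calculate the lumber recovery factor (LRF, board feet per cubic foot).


Formula: LRF = Lumber Output (BF) / Log Input (ft^3)
LRF = 745 BF / 106.3 ft^3
LRF = 7.01 BF/ft^3

7.01


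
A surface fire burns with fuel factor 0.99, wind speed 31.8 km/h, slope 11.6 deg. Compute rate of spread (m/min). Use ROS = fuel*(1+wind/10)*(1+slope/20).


Formula: ROS = fuel * (1 + wind/10) * (1 + slope/20)
Wind factor = 1 + 31.8/10 = 4.18
Slope factor = 1 + 11.6/20 = 1.58
ROS = 0.99 * 4.18 * 1.58 = 6.54 m/min

6.54


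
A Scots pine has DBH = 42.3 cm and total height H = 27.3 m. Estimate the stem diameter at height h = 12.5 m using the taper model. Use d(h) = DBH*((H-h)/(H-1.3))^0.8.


Taper: d(h) = DBH * ((H - h) / (H - 1.3))^0.8
Numerator = H - h = 27.3 - 12.5 = 14.8 m
Denominator = H - 1.3 = 27.3 - 1.3 = 26.0 m
Ratio = 14.8 / 26.0 = 0.56923
d = 42.3 * 0.56923^0.8 = 27.0 cm

27.0


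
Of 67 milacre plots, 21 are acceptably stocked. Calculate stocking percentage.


Formula: Stocking % = stocked plots / total plots * 100
Stocking = 21 / 67 * 100
Stocking = 0.3134 * 100 = 31.3%

31.3


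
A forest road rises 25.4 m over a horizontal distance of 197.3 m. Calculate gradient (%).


Formula: Gradient = rise / run * 100
Gradient = 25.4 / 197.3 * 100 = 12.9%

12.9


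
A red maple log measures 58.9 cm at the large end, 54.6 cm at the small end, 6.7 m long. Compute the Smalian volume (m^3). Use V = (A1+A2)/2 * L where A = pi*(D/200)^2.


Smalian: V = (A1 + A2)/2 * L,  A = pi*(D/200)^2
A1 = pi*(58.9/200)^2 = 0.272471 m^2
A2 = pi*(54.6/200)^2 = 0.23414 m^2
V = (0.272471+0.23414)/2*6.7 = 1.6971 m^3

1.6971


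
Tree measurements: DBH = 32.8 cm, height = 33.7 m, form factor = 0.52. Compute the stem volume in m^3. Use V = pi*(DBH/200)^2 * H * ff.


Formula: V = pi * (DBH/200)^2 * H * ff
Radius = DBH/200 = 32.8/200 = 0.164 m
Radius^2 = 0.164^2 = 0.026896 m^2
V = pi * 0.026896 * 33.7 * 0.52
V = 1.481 m^3

1.481


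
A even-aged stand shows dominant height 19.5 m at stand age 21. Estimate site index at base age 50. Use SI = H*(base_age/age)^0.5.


Formula: SI = H_dom * (base_age / age)^0.5
Age ratio = 50 / 21 = 2.38095
sqrt(age_ratio) = 1.54303
SI = 19.5 * 1.54303 = 30.1 m

30.1


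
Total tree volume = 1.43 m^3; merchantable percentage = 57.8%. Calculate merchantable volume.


Formula: MV = V_total * (merchantable_pct / 100)
Merchantable fraction = 57.8% / 100 = 0.578
MV = 1.43 m^3 * 0.578 = 0.827 m^3

0.827


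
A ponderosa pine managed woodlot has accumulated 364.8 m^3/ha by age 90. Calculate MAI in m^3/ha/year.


Formula: MAI = Total Volume / Stand Age
MAI = 364.8 m^3/ha / 90 years
MAI = 4.05 m^3/ha/year

4.05


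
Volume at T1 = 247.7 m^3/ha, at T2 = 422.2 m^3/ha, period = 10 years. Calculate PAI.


Formula: PAI = (V_T2 - V_T1) / (T2 - T1)
Volume increment = 422.2 - 247.7 = 174.5 m^3/ha
PAI = 174.5 / 10 = 17.45 m^3/ha/year

17.45


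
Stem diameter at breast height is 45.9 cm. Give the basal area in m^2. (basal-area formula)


Formula: BA = pi * (DBH/2)^2 / 10000  (cm^2 to m^2)
Radius = DBH/2 = 45.9/2 = 22.95 cm
BA = pi * 22.95^2 / 10000
   = 1654.6847 cm^2 / 10000
   = 0.1655 m^2

0.1655


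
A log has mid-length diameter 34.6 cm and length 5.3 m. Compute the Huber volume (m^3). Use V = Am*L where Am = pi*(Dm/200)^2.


Huber: V = Am * L,  Am = pi*(Dm/200)^2
Am = pi*(34.6/200)^2 = 0.094025 m^2
V = 0.094025*5.3 = 0.4983 m^3

0.4983


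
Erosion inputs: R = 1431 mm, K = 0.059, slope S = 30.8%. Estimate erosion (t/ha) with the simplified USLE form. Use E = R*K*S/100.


Formula: E = R * K * S / 100  (simplified USLE)
R * K = 1431 * 0.059 = 84.429
E = 84.429 * 30.8 / 100 = 26.0 t/ha

26.0


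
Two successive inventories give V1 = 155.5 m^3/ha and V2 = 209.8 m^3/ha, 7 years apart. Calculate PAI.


Formula: PAI = (V_T2 - V_T1) / (T2 - T1)
Volume increment = 209.8 - 155.5 = 54.3 m^3/ha
PAI = 54.3 / 7 = 7.76 m^3/ha/year

7.76


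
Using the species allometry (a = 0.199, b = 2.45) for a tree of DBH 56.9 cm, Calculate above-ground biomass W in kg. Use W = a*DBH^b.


Formula: W = a * DBH^b  (allometric power law)
DBH^b = 56.9^2.45 = 19953.7742
W = 0.199 * 19953.7742 = 3970.8 kg

3970.8


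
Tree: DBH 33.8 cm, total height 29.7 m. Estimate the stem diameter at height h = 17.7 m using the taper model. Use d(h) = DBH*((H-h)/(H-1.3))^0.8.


Taper: d(h) = DBH * ((H - h) / (H - 1.3))^0.8
Numerator = H - h = 29.7 - 17.7 = 12.0 m
Denominator = H - 1.3 = 29.7 - 1.3 = 28.4 m
Ratio = 12.0 / 28.4 = 0.42254
d = 33.8 * 0.42254^0.8 = 17.0 cm

17.0


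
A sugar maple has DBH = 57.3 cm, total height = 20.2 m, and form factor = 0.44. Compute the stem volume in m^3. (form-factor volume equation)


Formula: V = pi * (DBH/200)^2 * H * ff
Radius = DBH/200 = 57.3/200 = 0.2865 m
Radius^2 = 0.2865^2 = 0.08208225 m^2
V = pi * 0.08208225 * 20.2 * 0.44
V = 2.292 m^3

2.292


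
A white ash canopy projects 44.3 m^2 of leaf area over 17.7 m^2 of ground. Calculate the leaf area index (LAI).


Formula: LAI = total leaf area / ground area  (dimensionless)
LAI = 44.3 m^2 / 17.7 m^2
LAI = 2.5

2.5


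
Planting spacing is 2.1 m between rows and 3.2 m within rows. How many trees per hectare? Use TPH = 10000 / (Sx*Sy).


Formula: TPH = 10000 m^2/ha / (spacing_x * spacing_y)
Area per tree = 2.1 m * 3.2 m = 6.72 m^2
TPH = 10000 / 6.72 = 1488 trees/ha

1488


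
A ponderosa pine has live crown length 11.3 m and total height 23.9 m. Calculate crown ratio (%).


Formula: Crown Ratio = (Crown Length / Total Height) * 100
CR = (11.3 m / 23.9 m) * 100
CR = 0.4728 * 100 = 47.3%

47.3


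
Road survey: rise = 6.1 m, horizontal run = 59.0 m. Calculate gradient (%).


Formula: Gradient = rise / run * 100
Gradient = 6.1 / 59.0 * 100 = 10.3%

10.3


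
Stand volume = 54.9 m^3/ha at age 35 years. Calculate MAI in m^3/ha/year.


Formula: MAI = Total Volume / Stand Age
MAI = 54.9 m^3/ha / 35 years
MAI = 1.57 m^3/ha/year

1.57


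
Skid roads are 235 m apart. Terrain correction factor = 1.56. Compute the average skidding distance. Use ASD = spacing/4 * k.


Formula: ASD = (spacing / 4) * correction
Uncorrected distance = spacing / 4 = 235 / 4 = 58.75 m
ASD = 58.75 * 1.56 = 92 m

92


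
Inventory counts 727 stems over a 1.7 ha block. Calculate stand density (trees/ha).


Formula: Stand Density = N_trees / Area_ha
Density = 727 trees / 1.7 ha
Density = 428 trees/ha

428


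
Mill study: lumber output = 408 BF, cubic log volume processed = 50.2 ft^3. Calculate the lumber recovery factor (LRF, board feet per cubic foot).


Formula: LRF = Lumber Output (BF) / Log Input (ft^3)
LRF = 408 BF / 50.2 ft^3
LRF = 8.13 BF/ft^3

8.13


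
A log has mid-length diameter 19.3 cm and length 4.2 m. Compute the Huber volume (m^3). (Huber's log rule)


Huber: V = Am * L,  Am = pi*(Dm/200)^2
Am = pi*(19.3/200)^2 = 0.029255 m^2
V = 0.029255*4.2 = 0.1229 m^3

0.1229


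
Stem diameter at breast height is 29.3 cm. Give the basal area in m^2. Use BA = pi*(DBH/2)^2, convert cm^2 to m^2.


Formula: BA = pi * (DBH/2)^2 / 10000  (cm^2 to m^2)
Radius = DBH/2 = 29.3/2 = 14.65 cm
BA = pi * 14.65^2 / 10000
   = 674.2565 cm^2 / 10000
   = 0.0674 m^2

0.0674


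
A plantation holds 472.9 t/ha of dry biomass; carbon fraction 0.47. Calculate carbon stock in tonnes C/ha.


Formula: Carbon Stock = Biomass * Carbon Fraction
C = 472.9 t/ha * 0.47
C = 222.3 t C/ha

222.3


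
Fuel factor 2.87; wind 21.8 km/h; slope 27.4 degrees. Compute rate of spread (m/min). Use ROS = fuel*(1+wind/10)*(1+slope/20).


Formula: ROS = fuel * (1 + wind/10) * (1 + slope/20)
Wind factor = 1 + 21.8/10 = 3.18
Slope factor = 1 + 27.4/20 = 2.37
ROS = 2.87 * 3.18 * 2.37 = 21.63 m/min

21.63


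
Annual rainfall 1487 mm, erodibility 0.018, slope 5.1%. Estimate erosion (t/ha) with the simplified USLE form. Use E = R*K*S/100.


Formula: E = R * K * S / 100  (simplified USLE)
R * K = 1487 * 0.018 = 26.766
E = 26.766 * 5.1 / 100 = 1.37 t/ha

1.37


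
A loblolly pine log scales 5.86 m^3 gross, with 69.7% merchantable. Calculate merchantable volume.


Formula: MV = V_total * (merchantable_pct / 100)
Merchantable fraction = 69.7% / 100 = 0.697
MV = 5.86 m^3 * 0.697 = 4.084 m^3

4.084


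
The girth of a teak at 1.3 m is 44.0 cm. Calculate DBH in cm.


Formula: DBH = C / pi
DBH = 44.0 / pi
pi = 3.14159...
DBH = 14.0 cm

14.0


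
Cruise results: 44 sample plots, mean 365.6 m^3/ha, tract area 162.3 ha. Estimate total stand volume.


Formula: Total Volume = Mean Volume per ha * Total Area
Total Volume = 365.6 m^3/ha * 162.3 ha
Total Volume = 59337 m^3

59337


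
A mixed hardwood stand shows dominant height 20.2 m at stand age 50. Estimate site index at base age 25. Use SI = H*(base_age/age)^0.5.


Formula: SI = H_dom * (base_age / age)^0.5
Age ratio = 25 / 50 = 0.5
sqrt(age_ratio) = 0.70711
SI = 20.2 * 0.70711 = 14.3 m

14.3


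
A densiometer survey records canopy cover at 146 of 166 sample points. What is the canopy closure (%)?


Formula: Canopy closure = covered points / total points * 100
Closure = 146 / 166 * 100
Closure = 0.8795 * 100 = 88.0%

88.0


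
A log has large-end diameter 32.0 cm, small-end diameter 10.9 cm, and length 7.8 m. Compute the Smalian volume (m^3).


Smalian: V = (A1 + A2)/2 * L,  A = pi*(D/200)^2
A1 = pi*(32.0/200)^2 = 0.080425 m^2
A2 = pi*(10.9/200)^2 = 0.009331 m^2
V = (0.080425+0.009331)/2*7.8 = 0.35 m^3

0.35


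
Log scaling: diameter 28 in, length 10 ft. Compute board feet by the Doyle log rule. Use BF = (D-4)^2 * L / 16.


Doyle: BF = (D - 4)^2 * L / 16
Adjusted diameter = 28 - 4 = 24 in
(D-4)^2 = 24^2 = 576
BF = 576 * 10 / 16 = 360 BF

360


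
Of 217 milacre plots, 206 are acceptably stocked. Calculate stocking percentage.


Formula: Stocking % = stocked plots / total plots * 100
Stocking = 206 / 217 * 100
Stocking = 0.9493 * 100 = 94.9%

94.9


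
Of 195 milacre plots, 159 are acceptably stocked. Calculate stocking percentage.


Formula: Stocking % = stocked plots / total plots * 100
Stocking = 159 / 195 * 100
Stocking = 0.8154 * 100 = 81.5%

81.5


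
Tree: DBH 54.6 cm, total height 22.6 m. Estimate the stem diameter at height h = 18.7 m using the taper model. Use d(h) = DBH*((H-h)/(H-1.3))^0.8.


Taper: d(h) = DBH * ((H - h) / (H - 1.3))^0.8
Numerator = H - h = 22.6 - 18.7 = 3.9 m
Denominator = H - 1.3 = 22.6 - 1.3 = 21.3 m
Ratio = 3.9 / 21.3 = 0.1831
d = 54.6 * 0.1831^0.8 = 14.0 cm

14.0


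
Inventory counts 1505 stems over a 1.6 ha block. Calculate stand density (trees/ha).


Formula: Stand Density = N_trees / Area_ha
Density = 1505 trees / 1.6 ha
Density = 941 trees/ha

941


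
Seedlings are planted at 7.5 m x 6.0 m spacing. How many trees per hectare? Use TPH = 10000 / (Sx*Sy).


Formula: TPH = 10000 m^2/ha / (spacing_x * spacing_y)
Area per tree = 7.5 m * 6.0 m = 45.0 m^2
TPH = 10000 / 45.0 = 222 trees/ha

222


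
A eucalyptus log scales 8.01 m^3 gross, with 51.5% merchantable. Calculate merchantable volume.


Formula: MV = V_total * (merchantable_pct / 100)
Merchantable fraction = 51.5% / 100 = 0.515
MV = 8.01 m^3 * 0.515 = 4.125 m^3

4.125


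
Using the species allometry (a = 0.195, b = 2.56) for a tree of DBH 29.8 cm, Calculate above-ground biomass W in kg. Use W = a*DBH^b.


Formula: W = a * DBH^b  (allometric power law)
DBH^b = 29.8^2.56 = 5942.8345
W = 0.195 * 5942.8345 = 1158.9 kg

1158.9


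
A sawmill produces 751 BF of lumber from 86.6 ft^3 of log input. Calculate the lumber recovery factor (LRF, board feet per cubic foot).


Formula: LRF = Lumber Output (BF) / Log Input (ft^3)
LRF = 751 BF / 86.6 ft^3
LRF = 8.67 BF/ft^3

8.67


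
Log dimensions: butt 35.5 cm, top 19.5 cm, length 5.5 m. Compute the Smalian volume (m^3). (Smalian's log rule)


Smalian: V = (A1 + A2)/2 * L,  A = pi*(D/200)^2
A1 = pi*(35.5/200)^2 = 0.09898 m^2
A2 = pi*(19.5/200)^2 = 0.029865 m^2
V = (0.09898+0.029865)/2*5.5 = 0.3543 m^3

0.3543


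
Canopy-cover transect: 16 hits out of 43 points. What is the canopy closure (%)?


Formula: Canopy closure = covered points / total points * 100
Closure = 16 / 43 * 100
Closure = 0.3721 * 100 = 37.2%

37.2


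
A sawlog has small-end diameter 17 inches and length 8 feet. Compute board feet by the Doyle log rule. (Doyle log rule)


Doyle: BF = (D - 4)^2 * L / 16
Adjusted diameter = 17 - 4 = 13 in
(D-4)^2 = 13^2 = 169
BF = 169 * 8 / 16 = 85 BF

85


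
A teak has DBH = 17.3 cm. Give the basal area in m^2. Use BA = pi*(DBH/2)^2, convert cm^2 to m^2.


Formula: BA = pi * (DBH/2)^2 / 10000  (cm^2 to m^2)
Radius = DBH/2 = 17.3/2 = 8.65 cm
BA = pi * 8.65^2 / 10000
   = 235.0618 cm^2 / 10000
   = 0.0235 m^2

0.0235


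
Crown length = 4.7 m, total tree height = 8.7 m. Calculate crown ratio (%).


Formula: Crown Ratio = (Crown Length / Total Height) * 100
CR = (4.7 m / 8.7 m) * 100
CR = 0.5402 * 100 = 54.0%

54.0


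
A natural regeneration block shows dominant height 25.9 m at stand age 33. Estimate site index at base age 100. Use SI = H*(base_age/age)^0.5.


Formula: SI = H_dom * (base_age / age)^0.5
Age ratio = 100 / 33 = 3.0303
sqrt(age_ratio) = 1.74078
SI = 25.9 * 1.74078 = 45.1 m

45.1


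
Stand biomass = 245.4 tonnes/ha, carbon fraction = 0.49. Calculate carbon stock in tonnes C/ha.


Formula: Carbon Stock = Biomass * Carbon Fraction
C = 245.4 t/ha * 0.49
C = 120.2 t C/ha

120.2


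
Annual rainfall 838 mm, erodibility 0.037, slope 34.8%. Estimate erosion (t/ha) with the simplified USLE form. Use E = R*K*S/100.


Formula: E = R * K * S / 100  (simplified USLE)
R * K = 838 * 0.037 = 31.006
E = 31.006 * 34.8 / 100 = 10.79 t/ha

10.79


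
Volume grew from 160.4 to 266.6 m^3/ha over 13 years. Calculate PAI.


Formula: PAI = (V_T2 - V_T1) / (T2 - T1)
Volume increment = 266.6 - 160.4 = 106.2 m^3/ha
PAI = 106.2 / 13 = 8.17 m^3/ha/year

8.17


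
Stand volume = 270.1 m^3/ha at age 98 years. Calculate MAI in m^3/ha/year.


Formula: MAI = Total Volume / Stand Age
MAI = 270.1 m^3/ha / 98 years
MAI = 2.76 m^3/ha/year

2.76


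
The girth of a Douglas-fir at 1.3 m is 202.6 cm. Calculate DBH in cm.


Formula: DBH = C / pi
DBH = 202.6 / pi
pi = 3.14159...
DBH = 64.5 cm

64.5


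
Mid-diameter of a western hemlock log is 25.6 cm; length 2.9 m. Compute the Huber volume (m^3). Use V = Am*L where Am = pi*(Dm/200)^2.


Huber: V = Am * L,  Am = pi*(Dm/200)^2
Am = pi*(25.6/200)^2 = 0.051472 m^2
V = 0.051472*2.9 = 0.1493 m^3

0.1493


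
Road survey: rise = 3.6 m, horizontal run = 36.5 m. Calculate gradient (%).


Formula: Gradient = rise / run * 100
Gradient = 3.6 / 36.5 * 100 = 9.9%

9.9


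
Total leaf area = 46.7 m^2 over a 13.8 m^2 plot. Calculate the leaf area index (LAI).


Formula: LAI = total leaf area / ground area  (dimensionless)
LAI = 46.7 m^2 / 13.8 m^2
LAI = 3.38

3.38


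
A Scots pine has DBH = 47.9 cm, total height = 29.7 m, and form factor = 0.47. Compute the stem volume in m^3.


Formula: V = pi * (DBH/200)^2 * H * ff
Radius = DBH/200 = 47.9/200 = 0.2395 m
Radius^2 = 0.2395^2 = 0.05736025 m^2
V = pi * 0.05736025 * 29.7 * 0.47
V = 2.515 m^3

2.515


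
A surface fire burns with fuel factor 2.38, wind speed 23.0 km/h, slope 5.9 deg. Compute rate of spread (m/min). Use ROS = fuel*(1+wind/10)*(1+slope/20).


Formula: ROS = fuel * (1 + wind/10) * (1 + slope/20)
Wind factor = 1 + 23.0/10 = 3.3
Slope factor = 1 + 5.9/20 = 1.295
ROS = 2.38 * 3.3 * 1.295 = 10.17 m/min

10.17


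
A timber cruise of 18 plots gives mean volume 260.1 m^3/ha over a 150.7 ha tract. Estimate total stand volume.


Formula: Total Volume = Mean Volume per ha * Total Area
Total Volume = 260.1 m^3/ha * 150.7 ha
Total Volume = 39197 m^3

39197


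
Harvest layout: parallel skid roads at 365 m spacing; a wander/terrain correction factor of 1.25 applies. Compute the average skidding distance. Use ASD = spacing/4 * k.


Formula: ASD = (spacing / 4) * correction
Uncorrected distance = spacing / 4 = 365 / 4 = 91.25 m
ASD = 91.25 * 1.25 = 114 m

114


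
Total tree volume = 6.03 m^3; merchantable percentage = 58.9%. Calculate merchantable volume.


Formula: MV = V_total * (merchantable_pct / 100)
Merchantable fraction = 58.9% / 100 = 0.589
MV = 6.03 m^3 * 0.589 = 3.552 m^3

3.552


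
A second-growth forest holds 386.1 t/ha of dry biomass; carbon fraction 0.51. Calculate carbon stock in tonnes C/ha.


Formula: Carbon Stock = Biomass * Carbon Fraction
C = 386.1 t/ha * 0.51
C = 196.9 t C/ha

196.9


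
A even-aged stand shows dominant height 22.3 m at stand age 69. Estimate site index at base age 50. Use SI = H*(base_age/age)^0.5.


Formula: SI = H_dom * (base_age / age)^0.5
Age ratio = 50 / 69 = 0.72464
sqrt(age_ratio) = 0.85126
SI = 22.3 * 0.85126 = 19.0 m

19.0


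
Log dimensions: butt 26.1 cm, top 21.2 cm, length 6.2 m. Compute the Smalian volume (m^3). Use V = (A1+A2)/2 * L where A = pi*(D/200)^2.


Smalian: V = (A1 + A2)/2 * L,  A = pi*(D/200)^2
A1 = pi*(26.1/200)^2 = 0.053502 m^2
A2 = pi*(21.2/200)^2 = 0.035299 m^2
V = (0.053502+0.035299)/2*6.2 = 0.2753 m^3

0.2753


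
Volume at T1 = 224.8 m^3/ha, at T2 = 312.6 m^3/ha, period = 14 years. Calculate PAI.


Formula: PAI = (V_T2 - V_T1) / (T2 - T1)
Volume increment = 312.6 - 224.8 = 87.8 m^3/ha
PAI = 87.8 / 14 = 6.27 m^3/ha/year

6.27


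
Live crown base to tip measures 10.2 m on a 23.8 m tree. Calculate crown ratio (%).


Formula: Crown Ratio = (Crown Length / Total Height) * 100
CR = (10.2 m / 23.8 m) * 100
CR = 0.4286 * 100 = 42.9%

42.9


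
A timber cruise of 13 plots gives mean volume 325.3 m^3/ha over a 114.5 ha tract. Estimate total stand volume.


Formula: Total Volume = Mean Volume per ha * Total Area
Total Volume = 325.3 m^3/ha * 114.5 ha
Total Volume = 37247 m^3

37247


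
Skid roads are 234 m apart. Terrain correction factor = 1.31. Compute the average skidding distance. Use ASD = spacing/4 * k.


Formula: ASD = (spacing / 4) * correction
Uncorrected distance = spacing / 4 = 234 / 4 = 58.5 m
ASD = 58.5 * 1.31 = 77 m

77


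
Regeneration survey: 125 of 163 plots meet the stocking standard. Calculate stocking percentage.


Formula: Stocking % = stocked plots / total plots * 100
Stocking = 125 / 163 * 100
Stocking = 0.7669 * 100 = 76.7%

76.7


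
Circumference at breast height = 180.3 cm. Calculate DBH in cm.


Formula: DBH = C / pi
DBH = 180.3 / pi
pi = 3.14159...
DBH = 57.4 cm

57.4


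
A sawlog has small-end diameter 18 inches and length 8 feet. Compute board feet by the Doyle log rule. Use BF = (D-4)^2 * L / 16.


Doyle: BF = (D - 4)^2 * L / 16
Adjusted diameter = 18 - 4 = 14 in
(D-4)^2 = 14^2 = 196
BF = 196 * 8 / 16 = 98 BF

98


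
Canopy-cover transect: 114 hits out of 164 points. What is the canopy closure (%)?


Formula: Canopy closure = covered points / total points * 100
Closure = 114 / 164 * 100
Closure = 0.6951 * 100 = 69.5%

69.5


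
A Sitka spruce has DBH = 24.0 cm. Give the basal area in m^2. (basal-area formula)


Formula: BA = pi * (DBH/2)^2 / 10000  (cm^2 to m^2)
Radius = DBH/2 = 24.0/2 = 12.0 cm
BA = pi * 12.0^2 / 10000
   = 452.3893 cm^2 / 10000
   = 0.0452 m^2

0.0452


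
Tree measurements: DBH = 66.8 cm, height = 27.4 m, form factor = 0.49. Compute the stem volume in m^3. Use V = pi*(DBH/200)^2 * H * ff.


Formula: V = pi * (DBH/200)^2 * H * ff
Radius = DBH/200 = 66.8/200 = 0.334 m
Radius^2 = 0.334^2 = 0.111556 m^2
V = pi * 0.111556 * 27.4 * 0.49
V = 4.705 m^3

4.705


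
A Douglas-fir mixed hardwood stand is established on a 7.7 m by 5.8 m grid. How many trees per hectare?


Formula: TPH = 10000 m^2/ha / (spacing_x * spacing_y)
Area per tree = 7.7 m * 5.8 m = 44.66 m^2
TPH = 10000 / 44.66 = 224 trees/ha

224


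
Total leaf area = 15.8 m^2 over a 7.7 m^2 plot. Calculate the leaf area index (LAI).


Formula: LAI = total leaf area / ground area  (dimensionless)
LAI = 15.8 m^2 / 7.7 m^2
LAI = 2.05

2.05


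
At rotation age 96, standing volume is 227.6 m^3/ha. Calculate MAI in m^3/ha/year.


Formula: MAI = Total Volume / Stand Age
MAI = 227.6 m^3/ha / 96 years
MAI = 2.37 m^3/ha/year

2.37


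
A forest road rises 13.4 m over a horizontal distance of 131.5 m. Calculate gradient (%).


Formula: Gradient = rise / run * 100
Gradient = 13.4 / 131.5 * 100 = 10.2%

10.2


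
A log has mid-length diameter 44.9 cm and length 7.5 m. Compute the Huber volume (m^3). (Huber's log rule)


Huber: V = Am * L,  Am = pi*(Dm/200)^2
Am = pi*(44.9/200)^2 = 0.158337 m^2
V = 0.158337*7.5 = 1.1875 m^3

1.1875


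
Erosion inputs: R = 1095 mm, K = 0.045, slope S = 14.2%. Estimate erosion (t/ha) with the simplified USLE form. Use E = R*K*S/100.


Formula: E = R * K * S / 100  (simplified USLE)
R * K = 1095 * 0.045 = 49.275
E = 49.275 * 14.2 / 100 = 7.0 t/ha

7.0


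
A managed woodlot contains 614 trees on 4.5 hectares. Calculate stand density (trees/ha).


Formula: Stand Density = N_trees / Area_ha
Density = 614 trees / 4.5 ha
Density = 136 trees/ha

136


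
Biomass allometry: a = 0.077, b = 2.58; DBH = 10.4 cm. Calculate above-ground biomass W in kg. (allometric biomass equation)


Formula: W = a * DBH^b  (allometric power law)
DBH^b = 10.4^2.58 = 420.6743
W = 0.077 * 420.6743 = 32.4 kg

32.4


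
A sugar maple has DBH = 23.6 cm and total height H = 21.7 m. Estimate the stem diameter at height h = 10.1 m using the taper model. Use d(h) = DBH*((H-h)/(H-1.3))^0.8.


Taper: d(h) = DBH * ((H - h) / (H - 1.3))^0.8
Numerator = H - h = 21.7 - 10.1 = 11.6 m
Denominator = H - 1.3 = 21.7 - 1.3 = 20.4 m
Ratio = 11.6 / 20.4 = 0.56863
d = 23.6 * 0.56863^0.8 = 15.0 cm

15.0


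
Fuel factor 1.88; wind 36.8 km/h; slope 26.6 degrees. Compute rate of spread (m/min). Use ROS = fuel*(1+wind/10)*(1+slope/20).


Formula: ROS = fuel * (1 + wind/10) * (1 + slope/20)
Wind factor = 1 + 36.8/10 = 4.68
Slope factor = 1 + 26.6/20 = 2.33
ROS = 1.88 * 4.68 * 2.33 = 20.5 m/min

20.5


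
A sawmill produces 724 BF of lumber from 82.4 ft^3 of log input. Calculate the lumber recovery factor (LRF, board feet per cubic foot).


Formula: LRF = Lumber Output (BF) / Log Input (ft^3)
LRF = 724 BF / 82.4 ft^3
LRF = 8.79 BF/ft^3

8.79


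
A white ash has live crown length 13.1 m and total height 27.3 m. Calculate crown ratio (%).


Formula: Crown Ratio = (Crown Length / Total Height) * 100
CR = (13.1 m / 27.3 m) * 100
CR = 0.4799 * 100 = 48.0%

48.0


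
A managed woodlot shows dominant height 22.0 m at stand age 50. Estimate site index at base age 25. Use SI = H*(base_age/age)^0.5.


Formula: SI = H_dom * (base_age / age)^0.5
Age ratio = 25 / 50 = 0.5
sqrt(age_ratio) = 0.70711
SI = 22.0 * 0.70711 = 15.6 m

15.6


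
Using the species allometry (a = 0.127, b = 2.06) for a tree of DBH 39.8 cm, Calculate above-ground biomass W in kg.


Formula: W = a * DBH^b  (allometric power law)
DBH^b = 39.8^2.06 = 1975.8735
W = 0.127 * 1975.8735 = 250.9 kg

250.9


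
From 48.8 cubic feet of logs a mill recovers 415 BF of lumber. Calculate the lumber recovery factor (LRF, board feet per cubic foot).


Formula: LRF = Lumber Output (BF) / Log Input (ft^3)
LRF = 415 BF / 48.8 ft^3
LRF = 8.5 BF/ft^3

8.5


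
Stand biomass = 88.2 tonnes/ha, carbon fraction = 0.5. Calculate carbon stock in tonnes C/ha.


Formula: Carbon Stock = Biomass * Carbon Fraction
C = 88.2 t/ha * 0.5
C = 44.1 t C/ha

44.1


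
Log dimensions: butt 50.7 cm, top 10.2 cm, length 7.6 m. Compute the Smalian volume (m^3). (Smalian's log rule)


Smalian: V = (A1 + A2)/2 * L,  A = pi*(D/200)^2
A1 = pi*(50.7/200)^2 = 0.201886 m^2
A2 = pi*(10.2/200)^2 = 0.008171 m^2
V = (0.201886+0.008171)/2*7.6 = 0.7982 m^3

0.7982


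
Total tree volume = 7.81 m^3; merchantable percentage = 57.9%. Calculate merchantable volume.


Formula: MV = V_total * (merchantable_pct / 100)
Merchantable fraction = 57.9% / 100 = 0.579
MV = 7.81 m^3 * 0.579 = 4.522 m^3

4.522


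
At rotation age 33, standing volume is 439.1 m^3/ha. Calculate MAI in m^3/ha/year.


Formula: MAI = Total Volume / Stand Age
MAI = 439.1 m^3/ha / 33 years
MAI = 13.31 m^3/ha/year

13.31


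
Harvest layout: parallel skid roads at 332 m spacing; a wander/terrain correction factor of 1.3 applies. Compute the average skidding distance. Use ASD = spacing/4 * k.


Formula: ASD = (spacing / 4) * correction
Uncorrected distance = spacing / 4 = 332 / 4 = 83 m
ASD = 83 * 1.3 = 108 m

108


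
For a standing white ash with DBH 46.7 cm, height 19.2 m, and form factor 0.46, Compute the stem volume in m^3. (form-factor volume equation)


Formula: V = pi * (DBH/200)^2 * H * ff
Radius = DBH/200 = 46.7/200 = 0.2335 m
Radius^2 = 0.2335^2 = 0.05452225 m^2
V = pi * 0.05452225 * 19.2 * 0.46
V = 1.513 m^3

1.513


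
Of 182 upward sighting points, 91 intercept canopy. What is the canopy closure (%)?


Formula: Canopy closure = covered points / total points * 100
Closure = 91 / 182 * 100
Closure = 0.5 * 100 = 50.0%

50.0


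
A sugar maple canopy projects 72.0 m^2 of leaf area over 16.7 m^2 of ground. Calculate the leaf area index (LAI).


Formula: LAI = total leaf area / ground area  (dimensionless)
LAI = 72.0 m^2 / 16.7 m^2
LAI = 4.31

4.31


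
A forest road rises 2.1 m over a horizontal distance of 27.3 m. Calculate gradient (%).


Formula: Gradient = rise / run * 100
Gradient = 2.1 / 27.3 * 100 = 7.7%

7.7


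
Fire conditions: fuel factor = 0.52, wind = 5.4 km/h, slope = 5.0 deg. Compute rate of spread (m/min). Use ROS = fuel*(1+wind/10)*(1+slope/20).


Formula: ROS = fuel * (1 + wind/10) * (1 + slope/20)
Wind factor = 1 + 5.4/10 = 1.54
Slope factor = 1 + 5.0/20 = 1.25
ROS = 0.52 * 1.54 * 1.25 = 1.0 m/min

1.0


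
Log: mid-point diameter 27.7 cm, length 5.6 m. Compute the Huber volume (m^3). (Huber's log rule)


Huber: V = Am * L,  Am = pi*(Dm/200)^2
Am = pi*(27.7/200)^2 = 0.060263 m^2
V = 0.060263*5.6 = 0.3375 m^3

0.3375


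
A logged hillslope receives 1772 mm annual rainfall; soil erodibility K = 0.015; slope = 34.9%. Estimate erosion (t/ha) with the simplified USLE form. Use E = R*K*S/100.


Formula: E = R * K * S / 100  (simplified USLE)
R * K = 1772 * 0.015 = 26.58
E = 26.58 * 34.9 / 100 = 9.28 t/ha

9.28


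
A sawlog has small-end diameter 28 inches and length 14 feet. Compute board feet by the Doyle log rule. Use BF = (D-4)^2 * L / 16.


Doyle: BF = (D - 4)^2 * L / 16
Adjusted diameter = 28 - 4 = 24 in
(D-4)^2 = 24^2 = 576
BF = 576 * 14 / 16 = 504 BF

504


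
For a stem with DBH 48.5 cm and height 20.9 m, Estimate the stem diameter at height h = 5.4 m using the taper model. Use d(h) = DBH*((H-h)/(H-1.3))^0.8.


Taper: d(h) = DBH * ((H - h) / (H - 1.3))^0.8
Numerator = H - h = 20.9 - 5.4 = 15.5 m
Denominator = H - 1.3 = 20.9 - 1.3 = 19.6 m
Ratio = 15.5 / 19.6 = 0.79082
d = 48.5 * 0.79082^0.8 = 40.2 cm

40.2


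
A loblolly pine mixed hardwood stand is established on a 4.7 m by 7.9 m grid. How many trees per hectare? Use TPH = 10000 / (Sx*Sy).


Formula: TPH = 10000 m^2/ha / (spacing_x * spacing_y)
Area per tree = 4.7 m * 7.9 m = 37.13 m^2
TPH = 10000 / 37.13 = 269 trees/ha

269


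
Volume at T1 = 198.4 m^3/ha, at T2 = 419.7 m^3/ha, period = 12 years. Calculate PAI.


Formula: PAI = (V_T2 - V_T1) / (T2 - T1)
Volume increment = 419.7 - 198.4 = 221.3 m^3/ha
PAI = 221.3 / 12 = 18.44 m^3/ha/year

18.44


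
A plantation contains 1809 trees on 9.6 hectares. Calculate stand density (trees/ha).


Formula: Stand Density = N_trees / Area_ha
Density = 1809 trees / 9.6 ha
Density = 188 trees/ha

188


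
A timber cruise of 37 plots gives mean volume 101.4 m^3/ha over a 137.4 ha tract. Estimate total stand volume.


Formula: Total Volume = Mean Volume per ha * Total Area
Total Volume = 101.4 m^3/ha * 137.4 ha
Total Volume = 13932 m^3

13932


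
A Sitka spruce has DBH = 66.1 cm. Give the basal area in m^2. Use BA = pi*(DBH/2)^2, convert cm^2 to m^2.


Formula: BA = pi * (DBH/2)^2 / 10000  (cm^2 to m^2)
Radius = DBH/2 = 66.1/2 = 33.05 cm
BA = pi * 33.05^2 / 10000
   = 3431.5695 cm^2 / 10000
   = 0.3432 m^2

0.3432


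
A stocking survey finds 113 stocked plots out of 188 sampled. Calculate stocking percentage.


Formula: Stocking % = stocked plots / total plots * 100
Stocking = 113 / 188 * 100
Stocking = 0.6011 * 100 = 60.1%

60.1


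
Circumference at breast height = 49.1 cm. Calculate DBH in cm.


Formula: DBH = C / pi
DBH = 49.1 / pi
pi = 3.14159...
DBH = 15.6 cm

15.6


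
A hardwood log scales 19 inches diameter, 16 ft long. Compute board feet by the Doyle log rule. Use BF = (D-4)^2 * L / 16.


Doyle: BF = (D - 4)^2 * L / 16
Adjusted diameter = 19 - 4 = 15 in
(D-4)^2 = 15^2 = 225
BF = 225 * 16 / 16 = 225 BF

225


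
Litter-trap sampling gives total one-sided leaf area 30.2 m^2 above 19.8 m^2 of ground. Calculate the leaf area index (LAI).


Formula: LAI = total leaf area / ground area  (dimensionless)
LAI = 30.2 m^2 / 19.8 m^2
LAI = 1.53

1.53


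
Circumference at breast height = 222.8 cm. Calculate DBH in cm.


Formula: DBH = C / pi
DBH = 222.8 / pi
pi = 3.14159...
DBH = 70.9 cm

70.9


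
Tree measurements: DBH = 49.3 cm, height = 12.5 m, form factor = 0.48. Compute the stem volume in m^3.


Formula: V = pi * (DBH/200)^2 * H * ff
Radius = DBH/200 = 49.3/200 = 0.2465 m
Radius^2 = 0.2465^2 = 0.06076225 m^2
V = pi * 0.06076225 * 12.5 * 0.48
V = 1.145 m^3

1.145


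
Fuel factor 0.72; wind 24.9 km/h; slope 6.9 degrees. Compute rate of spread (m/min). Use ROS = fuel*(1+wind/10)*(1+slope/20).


Formula: ROS = fuel * (1 + wind/10) * (1 + slope/20)
Wind factor = 1 + 24.9/10 = 3.49
Slope factor = 1 + 6.9/20 = 1.345
ROS = 0.72 * 3.49 * 1.345 = 3.38 m/min

3.38


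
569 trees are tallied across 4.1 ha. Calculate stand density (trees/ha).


Formula: Stand Density = N_trees / Area_ha
Density = 569 trees / 4.1 ha
Density = 139 trees/ha

139


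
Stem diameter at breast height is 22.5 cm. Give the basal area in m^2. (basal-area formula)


Formula: BA = pi * (DBH/2)^2 / 10000  (cm^2 to m^2)
Radius = DBH/2 = 22.5/2 = 11.25 cm
BA = pi * 11.25^2 / 10000
   = 397.6078 cm^2 / 10000
   = 0.0398 m^2

0.0398


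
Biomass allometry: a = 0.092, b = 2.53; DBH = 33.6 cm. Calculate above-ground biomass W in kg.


Formula: W = a * DBH^b  (allometric power law)
DBH^b = 33.6^2.53 = 7271.7405
W = 0.092 * 7271.7405 = 669.0 kg

669.0


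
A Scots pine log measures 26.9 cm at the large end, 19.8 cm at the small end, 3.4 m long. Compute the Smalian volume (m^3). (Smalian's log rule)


Smalian: V = (A1 + A2)/2 * L,  A = pi*(D/200)^2
A1 = pi*(26.9/200)^2 = 0.056832 m^2
A2 = pi*(19.8/200)^2 = 0.030791 m^2
V = (0.056832+0.030791)/2*3.4 = 0.149 m^3

0.149


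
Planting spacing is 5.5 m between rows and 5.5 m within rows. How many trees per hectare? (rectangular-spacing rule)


Formula: TPH = 10000 m^2/ha / (spacing_x * spacing_y)
Area per tree = 5.5 m * 5.5 m = 30.25 m^2
TPH = 10000 / 30.25 = 331 trees/ha

331


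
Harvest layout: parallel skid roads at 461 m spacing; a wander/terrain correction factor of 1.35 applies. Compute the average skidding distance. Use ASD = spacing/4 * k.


Formula: ASD = (spacing / 4) * correction
Uncorrected distance = spacing / 4 = 461 / 4 = 115.25 m
ASD = 115.25 * 1.35 = 156 m

156
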